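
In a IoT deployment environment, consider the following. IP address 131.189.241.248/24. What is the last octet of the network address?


Given: IP = 131.189.241.248, prefix = /24
Subnet mask = 255.255.255.0
Last octet of IP: 248
Last octet of mask: 0
Network last octet = 248 AND 0 = 0

0


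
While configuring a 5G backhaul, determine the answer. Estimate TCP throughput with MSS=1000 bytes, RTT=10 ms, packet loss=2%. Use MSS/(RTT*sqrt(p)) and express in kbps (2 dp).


Given: MSS = 1000 bytes, RTT = 10 ms, loss = 2%
RTT in seconds = 10 / 1000 = 0.01
Loss rate = 2% = 0.02
sqrt(loss) = sqrt(0.02) = 0.141421356237
Throughput (bytes/s) = 1000 / (0.01 * 0.141421356237) = 707106.7812
Throughput (kbps) = 707106.7812 * 8 / 1000 = 5656.854249 -> 5656.85 kbps (2 dp)

5656.85


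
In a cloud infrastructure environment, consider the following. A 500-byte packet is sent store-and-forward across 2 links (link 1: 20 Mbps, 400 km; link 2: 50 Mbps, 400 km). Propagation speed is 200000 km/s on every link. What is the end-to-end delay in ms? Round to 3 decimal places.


Packet = 500 bytes = 4000 bits. Store-and-forward: sum (t_trans + t_prop) per link.
Link 1: t_trans = 4000/(20*10^6) s = 0.2000 ms; t_prop = 400/200000 s = 2.0000 ms; subtotal = 2.2000 ms
Link 2: t_trans = 4000/(50*10^6) s = 0.0800 ms; t_prop = 400/200000 s = 2.0000 ms; subtotal = 2.0800 ms
End-to-end = 2.2000 + 2.0800 = 4.2800 ms -> 4.280 ms (3 dp)

4.280


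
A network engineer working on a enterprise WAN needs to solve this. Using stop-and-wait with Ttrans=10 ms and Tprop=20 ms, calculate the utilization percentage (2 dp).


Given: Ttrans = 10 ms, Tprop = 20 ms
RTT = 2 * Tprop = 2 * 20 = 40 ms
U = Ttrans / (Ttrans + RTT)
U = 10 / (10 + 40)
U = 10 / 50 = 0.2
U% = 20.00%

20.00


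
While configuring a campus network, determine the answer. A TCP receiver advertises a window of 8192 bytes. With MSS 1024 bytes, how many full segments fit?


Given: RWND = 8192 bytes, MSS = 1024 bytes
Full segments = floor(RWND / MSS)
Full segments = floor(8192 / 1024)
Full segments = floor(8.0) = 8

8


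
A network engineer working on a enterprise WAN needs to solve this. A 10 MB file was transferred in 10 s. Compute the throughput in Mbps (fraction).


Given: file = 10 MB, time = 10 s
File in Mb = 10 * 8 = 80 Mb
Throughput = 80 / 10 Mbps
Throughput = 8 Mbps

8


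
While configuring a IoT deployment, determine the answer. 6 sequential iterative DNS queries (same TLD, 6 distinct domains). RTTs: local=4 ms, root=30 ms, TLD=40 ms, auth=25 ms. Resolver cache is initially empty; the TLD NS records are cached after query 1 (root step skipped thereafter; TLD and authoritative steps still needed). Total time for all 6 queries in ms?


Lookup 1 (cold cache): local + root + TLD + auth = 4 + 30 + 40 + 25 = 99 ms
Lookups 2..6 (TLD NS cached -> skip root; new domain -> still ask TLD and auth): local + TLD + auth = 4 + 40 + 25 = 69 ms each
Remaining 5 lookups: 5 * 69 = 345 ms
Total = 99 + 345 = 444 ms

444


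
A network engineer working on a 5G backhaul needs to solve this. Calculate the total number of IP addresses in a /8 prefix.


Given: CIDR prefix /8
Host bits = 32 - 8 = 24
Total addresses = 2^24 = 16777216

16777216


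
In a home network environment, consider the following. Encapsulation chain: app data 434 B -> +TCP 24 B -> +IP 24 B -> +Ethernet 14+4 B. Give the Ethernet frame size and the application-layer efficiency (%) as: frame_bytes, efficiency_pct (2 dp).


TCP segment = 434 + 24 = 458 B
IP packet = 458 + 24 = 482 B
Ethernet frame = 482 + 14 + 4 = 500 B
Efficiency = app / frame = 434 / 500 = 0.868000 = 86.8000% -> 86.80% (2 dp)

500, 86.80


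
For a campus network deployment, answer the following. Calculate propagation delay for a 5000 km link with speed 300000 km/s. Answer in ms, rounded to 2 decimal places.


Given: distance = 5000 km, speed = 300000 km/s
Delay = distance / speed = 5000 / 300000 seconds
Delay in ms = 5000 * 1000 / 300000
Delay = 16.6667 ms
Rounded to 2 dp = 16.67 ms

16.67


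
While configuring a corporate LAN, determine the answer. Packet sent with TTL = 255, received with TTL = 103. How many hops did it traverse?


Given: initial TTL = 255, received TTL = 103
Hops = initial TTL - received TTL
Hops = 255 - 103 = 152

152


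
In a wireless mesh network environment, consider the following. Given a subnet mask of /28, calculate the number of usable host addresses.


Given: subnet mask /28
Host bits = 32 - 28 = 4
Total addresses = 2^4 = 16
Usable hosts = 16 - 2 (network + broadcast) = 14

14


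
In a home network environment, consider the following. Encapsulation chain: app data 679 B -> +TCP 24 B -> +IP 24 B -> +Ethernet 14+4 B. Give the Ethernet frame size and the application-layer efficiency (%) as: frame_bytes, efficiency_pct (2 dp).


TCP segment = 679 + 24 = 703 B
IP packet = 703 + 24 = 727 B
Ethernet frame = 727 + 14 + 4 = 745 B
Efficiency = app / frame = 679 / 745 = 0.911409 = 91.1409% -> 91.14% (2 dp)

745, 91.14


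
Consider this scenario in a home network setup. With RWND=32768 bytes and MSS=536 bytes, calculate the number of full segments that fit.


Given: RWND = 32768 bytes, MSS = 536 bytes
Full segments = floor(RWND / MSS)
Full segments = floor(32768 / 536)
Full segments = floor(61.1343) = 61

61


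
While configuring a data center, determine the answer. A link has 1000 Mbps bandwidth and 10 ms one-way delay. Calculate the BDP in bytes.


Given: bandwidth = 1000 Mbps, delay = 10 ms
BDP in bits = 1000 * 10^6 * 10 / 1000
BDP in bits = 10000000
BDP in bytes = 10000000 / 8 = 1250000

1250000


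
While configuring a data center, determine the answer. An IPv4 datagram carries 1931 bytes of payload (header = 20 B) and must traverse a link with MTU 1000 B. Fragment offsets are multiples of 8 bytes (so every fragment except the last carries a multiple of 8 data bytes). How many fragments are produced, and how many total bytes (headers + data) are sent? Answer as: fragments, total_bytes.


Max data per non-final fragment = floor((MTU - header)/8)*8 = floor((1000 - 20)/8)*8 = floor(980/8)*8 = 976 B
Final fragment needs no 8-byte alignment: it can carry up to MTU - header = 980 B
Non-final fragments needed = ceil((payload - 980) / 976) = ceil(951/976) = ceil(0.9744) = 1
Number of fragments = 1 + 1 = 2
Fragment sizes (data): 1 * 976 B + 955 B (last, 955 <= 980 OK)
Total bytes sent = payload + n_frags * header = 1931 + 2*20 = 1931 + 40 = 1971 B

2, 1971


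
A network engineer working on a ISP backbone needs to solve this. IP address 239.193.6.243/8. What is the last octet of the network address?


Given: IP = 239.193.6.243, prefix = /8
Subnet mask = 255.0.0.0
Last octet of IP: 243
Last octet of mask: 0
Network last octet = 243 AND 0 = 0

0


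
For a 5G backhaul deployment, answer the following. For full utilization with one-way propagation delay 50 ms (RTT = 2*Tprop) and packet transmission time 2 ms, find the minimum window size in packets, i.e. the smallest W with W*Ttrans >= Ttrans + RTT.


Given: Ttrans = 2 ms, RTT = 100 ms (= 2 * Tprop, Tprop = 50 ms)
Time until first ACK returns = Ttrans + RTT = 2 + 100 = 102 ms
Need W * Ttrans >= Ttrans + RTT  ->  W >= (Ttrans + RTT) / Ttrans
(Ttrans + RTT) / Ttrans = 102 / 2 = 51
W_min = ceil(51) = 51

51


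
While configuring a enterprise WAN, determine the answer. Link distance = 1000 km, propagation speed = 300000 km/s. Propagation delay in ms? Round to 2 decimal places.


Given: distance = 1000 km, speed = 300000 km/s
Delay = distance / speed = 1000 / 300000 seconds
Delay in ms = 1000 * 1000 / 300000
Delay = 3.3333 ms
Rounded to 2 dp = 3.33 ms

3.33


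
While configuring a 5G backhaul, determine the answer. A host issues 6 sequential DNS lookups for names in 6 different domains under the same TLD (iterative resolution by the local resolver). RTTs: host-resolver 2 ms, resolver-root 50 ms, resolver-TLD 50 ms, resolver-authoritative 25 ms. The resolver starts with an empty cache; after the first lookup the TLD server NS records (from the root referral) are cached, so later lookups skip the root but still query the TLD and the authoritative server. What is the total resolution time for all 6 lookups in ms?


Lookup 1 (cold cache): local + root + TLD + auth = 2 + 50 + 50 + 25 = 127 ms
Lookups 2..6 (TLD NS cached -> skip root; new domain -> still ask TLD and auth): local + TLD + auth = 2 + 50 + 25 = 77 ms each
Remaining 5 lookups: 5 * 77 = 385 ms
Total = 127 + 385 = 512 ms

512


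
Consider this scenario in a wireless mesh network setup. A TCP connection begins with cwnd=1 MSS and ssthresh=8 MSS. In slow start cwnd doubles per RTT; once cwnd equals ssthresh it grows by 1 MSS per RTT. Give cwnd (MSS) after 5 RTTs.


RTT 0: cwnd = 1 MSS (initial)
RTT 1: cwnd = 2 MSS (slow start, doubled)
RTT 2: cwnd = 4 MSS (slow start, doubled)
RTT 3: cwnd = 8 MSS (slow start, doubled)
RTT 4: cwnd = 9 MSS (congestion avoidance, +1)
RTT 5: cwnd = 10 MSS (congestion avoidance, +1)

10


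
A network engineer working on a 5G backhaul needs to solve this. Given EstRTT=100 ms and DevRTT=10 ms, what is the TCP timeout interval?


Given: EstRTT = 100 ms, DevRTT = 10 ms
Timeout = EstRTT + 4 * DevRTT
4 * DevRTT = 4 * 10 = 40
Timeout = 100 + 40 = 140 ms

140


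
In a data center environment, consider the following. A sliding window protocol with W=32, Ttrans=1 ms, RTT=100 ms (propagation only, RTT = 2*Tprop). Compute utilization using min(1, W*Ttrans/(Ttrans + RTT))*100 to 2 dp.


Given: W = 32, Ttrans = 1 ms, RTT = 100 ms (= 2 * Tprop, Tprop = 50 ms)
Cycle time = Ttrans + RTT = 1 + 100 = 101 ms (first packet sent until its ACK returns)
W * Ttrans = 32 * 1 = 32 ms of sending per cycle
W * Ttrans / (Ttrans + RTT) = 32 / 101 = 0.316832
U = min(1, 0.316832) = 0.316832
U% = 31.68%

31.68


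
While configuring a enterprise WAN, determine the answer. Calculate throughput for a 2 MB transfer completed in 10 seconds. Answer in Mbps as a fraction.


Given: file = 2 MB, time = 10 s
File in Mb = 2 * 8 = 16 Mb
Throughput = 16 / 10 Mbps
Throughput = 8/5 Mbps

8/5


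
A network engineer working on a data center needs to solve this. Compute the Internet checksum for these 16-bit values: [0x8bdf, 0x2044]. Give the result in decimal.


Given words: [0x8bdf, 0x2044]
Step 1: Sum all words
Raw sum = 35807 + 8260 = 44067
One's complement = ~44067 & 0xFFFF = 21468

21468


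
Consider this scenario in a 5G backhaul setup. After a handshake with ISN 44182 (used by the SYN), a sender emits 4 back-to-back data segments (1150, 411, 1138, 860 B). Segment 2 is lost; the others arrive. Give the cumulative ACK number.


SYN uses sequence number 44182; first data byte = ISN + 1 = 44183.
Segment 1: SEQ = 44183, len = 1150 B, covers [44183, 45332]
Segment 2: SEQ = 45333, len = 411 B, covers [45333, 45743] [LOST]
Segment 3: SEQ = 45744, len = 1138 B, covers [45744, 46881]
Segment 4: SEQ = 46882, len = 860 B, covers [46882, 47741]
In-order data received: bytes [44183, 45332] (segments 1..1).
Segment 2 missing -> gap begins at byte 45333; later segments buffered out of order.
Cumulative ACK = next expected in-order byte = 44183 + 1150 = 45333

45333


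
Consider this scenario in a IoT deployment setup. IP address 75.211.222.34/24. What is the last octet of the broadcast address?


Given: IP = 75.211.222.34, prefix = /24
Host bits = 32 - 24 = 8
Network last octet = 34 AND mask = 0
Host part size = 2^8 - 1 = 255
Broadcast last octet = 0 OR 255 = 255

255


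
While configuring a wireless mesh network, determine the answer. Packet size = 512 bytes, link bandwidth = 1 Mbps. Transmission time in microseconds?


Given: packet = 512 bytes, bandwidth = 1 Mbps
Packet in bits = 512 * 8 = 4096 bits
Bandwidth = 1 * 10^6 = 1000000 bps
Time = 4096 / 1000000 seconds
Time in us = 4096 * 10^6 / 1000000 = 4096

4096


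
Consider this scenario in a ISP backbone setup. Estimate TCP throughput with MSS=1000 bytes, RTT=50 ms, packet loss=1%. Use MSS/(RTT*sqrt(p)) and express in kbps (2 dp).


Given: MSS = 1000 bytes, RTT = 50 ms, loss = 1%
RTT in seconds = 50 / 1000 = 0.05
Loss rate = 1% = 0.01
sqrt(loss) = sqrt(0.01) = 0.1
Throughput (bytes/s) = 1000 / (0.05 * 0.1) = 200000.0000
Throughput (kbps) = 200000.0000 * 8 / 1000 = 1600.000000 -> 1600.00 kbps (2 dp)

1600.00


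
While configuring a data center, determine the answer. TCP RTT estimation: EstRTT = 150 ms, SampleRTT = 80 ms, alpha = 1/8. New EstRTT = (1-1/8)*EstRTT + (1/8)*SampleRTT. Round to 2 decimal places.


Given: EstRTT = 150 ms, SampleRTT = 80 ms, alpha = 1/8
New EstRTT = (1 - alpha) * EstRTT + alpha * SampleRTT
(7/8) * 150 = 131.25
(1/8) * 80 = 10
New EstRTT = 131.25 + 10 = 141.25 ms -> 141.25 ms (2 dp)

141.25


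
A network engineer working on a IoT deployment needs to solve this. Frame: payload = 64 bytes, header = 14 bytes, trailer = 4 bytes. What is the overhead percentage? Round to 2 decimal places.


Given: payload = 64 B, header = 14 B, trailer = 4 B
Overhead bytes = header + trailer = 14 + 4 = 18
Total frame = payload + overhead = 64 + 18 = 82
Overhead % = 18 / 82 * 100 = 21.9512% -> 21.95% (2 dp)

21.95


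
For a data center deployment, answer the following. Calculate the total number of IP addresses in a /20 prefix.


Given: CIDR prefix /20
Host bits = 32 - 20 = 12
Total addresses = 2^12 = 4096

4096


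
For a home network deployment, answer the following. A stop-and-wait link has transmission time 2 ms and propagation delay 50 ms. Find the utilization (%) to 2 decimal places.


Given: Ttrans = 2 ms, Tprop = 50 ms
RTT = 2 * Tprop = 2 * 50 = 100 ms
U = Ttrans / (Ttrans + RTT)
U = 2 / (2 + 100)
U = 2 / 102 = 0.019608
U% = 1.96%

1.96


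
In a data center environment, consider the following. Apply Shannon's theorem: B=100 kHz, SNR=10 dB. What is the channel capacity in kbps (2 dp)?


Given: B = 100 kHz, SNR = 10 dB
SNR linear = 10^(10/10) = 10
1 + SNR = 11
log2(11) = 3.4594316186
C = 100 * 1000 * 3.4594316186 = 345943.1619 bps
C = 345.943162 kbps -> 345.94 kbps (2 dp)

345.94


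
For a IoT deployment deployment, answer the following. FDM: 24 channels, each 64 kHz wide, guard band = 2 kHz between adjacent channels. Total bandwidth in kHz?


Given: 24 channels, 64 kHz each, guard = 2 kHz
Channel bandwidth = 24 * 64 = 1536 kHz
Guard bands = 23 gaps * 2 kHz = 46 kHz
Total = 1536 + 46 = 1582 kHz

1582


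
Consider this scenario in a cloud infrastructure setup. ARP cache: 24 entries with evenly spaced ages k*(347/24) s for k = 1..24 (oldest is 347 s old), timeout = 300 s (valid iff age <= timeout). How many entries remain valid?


Ages are k * 347/24 s for k = 1..24 (spacing = 14.4583 s).
Entry k is valid iff k * 347/24 <= 300 iff k <= 24 * 300 / 347 = 20.7493
n_valid = floor(20.7493) = 20
(n_stale = 24 - 20 = 4)

20


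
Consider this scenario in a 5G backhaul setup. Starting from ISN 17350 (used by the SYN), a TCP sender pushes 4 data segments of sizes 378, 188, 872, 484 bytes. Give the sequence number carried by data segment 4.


The SYN occupies sequence number ISN = 17350, so the first data byte is ISN + 1 = 17351.
SEQ of data segment i = (ISN + 1) + sum of payload sizes of segments 1..i-1.
Segment 1: SEQ = 17351, payload = 378 bytes
Segment 2: SEQ = 17729, payload = 188 bytes
Segment 3: SEQ = 17917, payload = 872 bytes
Segment 4: SEQ = 18789, payload = 484 bytes
SEQ of segment 4 = 17351 + 378 + 188 + 872 = 18789

18789


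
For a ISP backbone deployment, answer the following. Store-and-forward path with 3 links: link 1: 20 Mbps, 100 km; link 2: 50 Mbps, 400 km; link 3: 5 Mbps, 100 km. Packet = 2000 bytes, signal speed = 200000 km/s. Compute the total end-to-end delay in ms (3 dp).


Packet = 2000 bytes = 16000 bits. Store-and-forward: sum (t_trans + t_prop) per link.
Link 1: t_trans = 16000/(20*10^6) s = 0.8000 ms; t_prop = 100/200000 s = 0.5000 ms; subtotal = 1.3000 ms
Link 2: t_trans = 16000/(50*10^6) s = 0.3200 ms; t_prop = 400/200000 s = 2.0000 ms; subtotal = 2.3200 ms
Link 3: t_trans = 16000/(5*10^6) s = 3.2000 ms; t_prop = 100/200000 s = 0.5000 ms; subtotal = 3.7000 ms
End-to-end = 1.3000 + 2.3200 + 3.7000 = 7.3200 ms -> 7.320 ms (3 dp)

7.320


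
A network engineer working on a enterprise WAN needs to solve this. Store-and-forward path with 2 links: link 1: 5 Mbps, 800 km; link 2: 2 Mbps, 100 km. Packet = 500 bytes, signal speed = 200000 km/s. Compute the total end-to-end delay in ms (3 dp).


Packet = 500 bytes = 4000 bits. Store-and-forward: sum (t_trans + t_prop) per link.
Link 1: t_trans = 4000/(5*10^6) s = 0.8000 ms; t_prop = 800/200000 s = 4.0000 ms; subtotal = 4.8000 ms
Link 2: t_trans = 4000/(2*10^6) s = 2.0000 ms; t_prop = 100/200000 s = 0.5000 ms; subtotal = 2.5000 ms
End-to-end = 4.8000 + 2.5000 = 7.3000 ms -> 7.300 ms (3 dp)

7.300


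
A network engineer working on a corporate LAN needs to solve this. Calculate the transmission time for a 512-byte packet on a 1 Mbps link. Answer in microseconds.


Given: packet = 512 bytes, bandwidth = 1 Mbps
Packet in bits = 512 * 8 = 4096 bits
Bandwidth = 1 * 10^6 = 1000000 bps
Time = 4096 / 1000000 seconds
Time in us = 4096 * 10^6 / 1000000 = 4096

4096


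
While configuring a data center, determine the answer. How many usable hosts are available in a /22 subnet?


Given: subnet mask /22
Host bits = 32 - 22 = 10
Total addresses = 2^10 = 1024
Usable hosts = 1024 - 2 (network + broadcast) = 1022

1022


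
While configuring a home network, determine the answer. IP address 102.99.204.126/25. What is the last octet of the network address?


Given: IP = 102.99.204.126, prefix = /25
Subnet mask = 255.255.255.128
Last octet of IP: 126
Last octet of mask: 128
Network last octet = 126 AND 128 = 0

0


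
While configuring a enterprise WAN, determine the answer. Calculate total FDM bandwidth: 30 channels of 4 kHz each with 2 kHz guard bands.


Given: 30 channels, 4 kHz each, guard = 2 kHz
Channel bandwidth = 30 * 4 = 120 kHz
Guard bands = 29 gaps * 2 kHz = 58 kHz
Total = 120 + 58 = 178 kHz

178


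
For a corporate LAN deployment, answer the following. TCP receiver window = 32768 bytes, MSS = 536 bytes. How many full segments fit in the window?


Given: RWND = 32768 bytes, MSS = 536 bytes
Full segments = floor(RWND / MSS)
Full segments = floor(32768 / 536)
Full segments = floor(61.1343) = 61

61


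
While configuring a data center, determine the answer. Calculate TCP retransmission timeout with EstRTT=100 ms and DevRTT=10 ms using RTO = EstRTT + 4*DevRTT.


Given: EstRTT = 100 ms, DevRTT = 10 ms
Timeout = EstRTT + 4 * DevRTT
4 * DevRTT = 4 * 10 = 40
Timeout = 100 + 40 = 140 ms

140


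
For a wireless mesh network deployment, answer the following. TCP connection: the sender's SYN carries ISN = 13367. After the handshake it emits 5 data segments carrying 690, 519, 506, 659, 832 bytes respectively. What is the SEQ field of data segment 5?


The SYN occupies sequence number ISN = 13367, so the first data byte is ISN + 1 = 13368.
SEQ of data segment i = (ISN + 1) + sum of payload sizes of segments 1..i-1.
Segment 1: SEQ = 13368, payload = 690 bytes
Segment 2: SEQ = 14058, payload = 519 bytes
Segment 3: SEQ = 14577, payload = 506 bytes
Segment 4: SEQ = 15083, payload = 659 bytes
Segment 5: SEQ = 15742, payload = 832 bytes
SEQ of segment 5 = 13368 + 690 + 519 + 506 + 659 = 15742

15742


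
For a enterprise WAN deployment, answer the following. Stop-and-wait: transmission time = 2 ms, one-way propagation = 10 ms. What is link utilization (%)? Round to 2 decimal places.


Given: Ttrans = 2 ms, Tprop = 10 ms
RTT = 2 * Tprop = 2 * 10 = 20 ms
U = Ttrans / (Ttrans + RTT)
U = 2 / (2 + 20)
U = 2 / 22 = 0.090909
U% = 9.09%

9.09


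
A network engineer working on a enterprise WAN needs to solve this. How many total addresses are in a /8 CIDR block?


Given: CIDR prefix /8
Host bits = 32 - 8 = 24
Total addresses = 2^24 = 16777216

16777216


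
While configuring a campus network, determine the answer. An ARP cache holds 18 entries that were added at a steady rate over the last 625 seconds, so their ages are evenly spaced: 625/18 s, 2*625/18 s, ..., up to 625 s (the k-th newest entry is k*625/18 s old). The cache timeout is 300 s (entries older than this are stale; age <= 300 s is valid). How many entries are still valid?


Ages are k * 625/18 s for k = 1..18 (spacing = 34.7222 s).
Entry k is valid iff k * 625/18 <= 300 iff k <= 18 * 300 / 625 = 8.6400
n_valid = floor(8.6400) = 8
(n_stale = 18 - 8 = 10)

8


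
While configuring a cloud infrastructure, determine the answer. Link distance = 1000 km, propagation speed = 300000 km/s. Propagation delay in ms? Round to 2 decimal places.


Given: distance = 1000 km, speed = 300000 km/s
Delay = distance / speed = 1000 / 300000 seconds
Delay in ms = 1000 * 1000 / 300000
Delay = 3.3333 ms
Rounded to 2 dp = 3.33 ms

3.33


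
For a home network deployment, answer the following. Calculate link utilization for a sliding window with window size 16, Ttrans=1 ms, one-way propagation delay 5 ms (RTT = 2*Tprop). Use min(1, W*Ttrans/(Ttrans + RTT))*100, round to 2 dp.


Given: W = 16, Ttrans = 1 ms, RTT = 10 ms (= 2 * Tprop, Tprop = 5 ms)
Cycle time = Ttrans + RTT = 1 + 10 = 11 ms (first packet sent until its ACK returns)
W * Ttrans = 16 * 1 = 16 ms of sending per cycle
W * Ttrans / (Ttrans + RTT) = 16 / 11 = 1.454545
U = min(1, 1.454545) = 1.000000
U% = 100.00%

100.00


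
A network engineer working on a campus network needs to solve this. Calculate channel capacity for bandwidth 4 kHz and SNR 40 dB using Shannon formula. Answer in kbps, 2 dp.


Given: B = 4 kHz, SNR = 40 dB
SNR linear = 10^(40/10) = 10000
1 + SNR = 10001
log2(10001) = 13.2878566418
C = 4 * 1000 * 13.2878566418 = 53151.4266 bps
C = 53.151427 kbps -> 53.15 kbps (2 dp)

53.15


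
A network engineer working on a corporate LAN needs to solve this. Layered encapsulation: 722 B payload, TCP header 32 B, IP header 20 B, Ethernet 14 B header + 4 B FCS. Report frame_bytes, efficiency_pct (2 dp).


TCP segment = 722 + 32 = 754 B
IP packet = 754 + 20 = 774 B
Ethernet frame = 774 + 14 + 4 = 792 B
Efficiency = app / frame = 722 / 792 = 0.911616 = 91.1616% -> 91.16% (2 dp)

792, 91.16


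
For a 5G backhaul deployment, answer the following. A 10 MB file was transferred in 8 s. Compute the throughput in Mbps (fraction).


Given: file = 10 MB, time = 8 s
File in Mb = 10 * 8 = 80 Mb
Throughput = 80 / 8 Mbps
Throughput = 10 Mbps

10


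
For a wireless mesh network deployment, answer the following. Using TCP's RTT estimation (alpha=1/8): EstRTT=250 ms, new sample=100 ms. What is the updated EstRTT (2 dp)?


Given: EstRTT = 250 ms, SampleRTT = 100 ms, alpha = 1/8
New EstRTT = (1 - alpha) * EstRTT + alpha * SampleRTT
(7/8) * 250 = 218.75
(1/8) * 100 = 12.5
New EstRTT = 218.75 + 12.5 = 231.25 ms -> 231.25 ms (2 dp)

231.25


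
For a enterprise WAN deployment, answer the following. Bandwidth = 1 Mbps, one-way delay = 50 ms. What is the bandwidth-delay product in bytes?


Given: bandwidth = 1 Mbps, delay = 50 ms
BDP in bits = 1 * 10^6 * 50 / 1000
BDP in bits = 50000
BDP in bytes = 50000 / 8 = 6250

6250


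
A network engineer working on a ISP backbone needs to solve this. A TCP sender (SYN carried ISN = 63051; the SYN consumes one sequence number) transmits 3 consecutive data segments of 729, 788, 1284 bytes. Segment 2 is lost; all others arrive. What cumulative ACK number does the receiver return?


SYN uses sequence number 63051; first data byte = ISN + 1 = 63052.
Segment 1: SEQ = 63052, len = 729 B, covers [63052, 63780]
Segment 2: SEQ = 63781, len = 788 B, covers [63781, 64568] [LOST]
Segment 3: SEQ = 64569, len = 1284 B, covers [64569, 65852]
In-order data received: bytes [63052, 63780] (segments 1..1).
Segment 2 missing -> gap begins at byte 63781; later segments buffered out of order.
Cumulative ACK = next expected in-order byte = 63052 + 729 = 63781

63781


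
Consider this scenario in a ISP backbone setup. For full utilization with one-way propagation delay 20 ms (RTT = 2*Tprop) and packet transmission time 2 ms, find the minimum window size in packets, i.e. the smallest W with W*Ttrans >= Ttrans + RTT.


Given: Ttrans = 2 ms, RTT = 40 ms (= 2 * Tprop, Tprop = 20 ms)
Time until first ACK returns = Ttrans + RTT = 2 + 40 = 42 ms
Need W * Ttrans >= Ttrans + RTT  ->  W >= (Ttrans + RTT) / Ttrans
(Ttrans + RTT) / Ttrans = 42 / 2 = 21
W_min = ceil(21) = 21

21


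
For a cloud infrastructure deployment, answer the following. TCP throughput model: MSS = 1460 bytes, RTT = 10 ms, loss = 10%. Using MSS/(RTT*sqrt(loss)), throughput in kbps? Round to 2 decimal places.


Given: MSS = 1460 bytes, RTT = 10 ms, loss = 10%
RTT in seconds = 10 / 1000 = 0.01
Loss rate = 10% = 0.1
sqrt(loss) = sqrt(0.1) = 0.316227766017
Throughput (bytes/s) = 1460 / (0.01 * 0.316227766017) = 461692.5384
Throughput (kbps) = 461692.5384 * 8 / 1000 = 3693.540307 -> 3693.54 kbps (2 dp)

3693.54


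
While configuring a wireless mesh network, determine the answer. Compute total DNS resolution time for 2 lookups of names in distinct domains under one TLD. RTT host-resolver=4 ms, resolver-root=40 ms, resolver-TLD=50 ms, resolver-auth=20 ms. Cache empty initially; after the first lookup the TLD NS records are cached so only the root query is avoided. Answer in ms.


Lookup 1 (cold cache): local + root + TLD + auth = 4 + 40 + 50 + 20 = 114 ms
Lookups 2..2 (TLD NS cached -> skip root; new domain -> still ask TLD and auth): local + TLD + auth = 4 + 50 + 20 = 74 ms each
Remaining 1 lookups: 1 * 74 = 74 ms
Total = 114 + 74 = 188 ms

188


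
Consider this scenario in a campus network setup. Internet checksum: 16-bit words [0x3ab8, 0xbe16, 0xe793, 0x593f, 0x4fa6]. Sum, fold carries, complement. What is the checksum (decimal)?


Given words: [0x3ab8, 0xbe16, 0xe793, 0x593f, 0x4fa6]
Step 1: Sum all words
Raw sum = 15032 + 48662 + 59283 + 22847 + 20390 = 166214
Step 2: Fold carry: (35142 + 2) = 35144
One's complement = ~35144 & 0xFFFF = 30391

30391


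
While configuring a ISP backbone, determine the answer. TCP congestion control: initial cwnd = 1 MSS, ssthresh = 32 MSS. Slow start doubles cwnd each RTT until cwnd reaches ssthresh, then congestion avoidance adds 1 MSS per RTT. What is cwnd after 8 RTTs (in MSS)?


RTT 0: cwnd = 1 MSS (initial)
RTT 1: cwnd = 2 MSS (slow start, doubled)
RTT 2: cwnd = 4 MSS (slow start, doubled)
RTT 3: cwnd = 8 MSS (slow start, doubled)
RTT 4: cwnd = 16 MSS (slow start, doubled)
RTT 5: cwnd = 32 MSS (slow start, doubled)
RTT 6: cwnd = 33 MSS (congestion avoidance, +1)
RTT 7: cwnd = 34 MSS (congestion avoidance, +1)
RTT 8: cwnd = 35 MSS (congestion avoidance, +1)

35


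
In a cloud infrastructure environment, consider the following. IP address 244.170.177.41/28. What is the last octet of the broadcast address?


Given: IP = 244.170.177.41, prefix = /28
Host bits = 32 - 28 = 4
Network last octet = 41 AND mask = 32
Host part size = 2^4 - 1 = 15
Broadcast last octet = 32 OR 15 = 47

47


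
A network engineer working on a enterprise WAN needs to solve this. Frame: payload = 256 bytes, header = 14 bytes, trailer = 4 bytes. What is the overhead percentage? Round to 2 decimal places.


Given: payload = 256 B, header = 14 B, trailer = 4 B
Overhead bytes = header + trailer = 14 + 4 = 18
Total frame = payload + overhead = 256 + 18 = 274
Overhead % = 18 / 274 * 100 = 6.5693% -> 6.57% (2 dp)

6.57


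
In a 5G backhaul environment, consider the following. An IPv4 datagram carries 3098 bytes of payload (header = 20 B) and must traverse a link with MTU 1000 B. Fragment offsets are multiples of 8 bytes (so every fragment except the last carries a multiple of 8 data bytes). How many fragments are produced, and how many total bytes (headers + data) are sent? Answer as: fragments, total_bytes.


Max data per non-final fragment = floor((MTU - header)/8)*8 = floor((1000 - 20)/8)*8 = floor(980/8)*8 = 976 B
Final fragment needs no 8-byte alignment: it can carry up to MTU - header = 980 B
Non-final fragments needed = ceil((payload - 980) / 976) = ceil(2118/976) = ceil(2.1701) = 3
Number of fragments = 3 + 1 = 4
Fragment sizes (data): 3 * 976 B + 170 B (last, 170 <= 980 OK)
Total bytes sent = payload + n_frags * header = 3098 + 4*20 = 3098 + 80 = 3178 B

4, 3178


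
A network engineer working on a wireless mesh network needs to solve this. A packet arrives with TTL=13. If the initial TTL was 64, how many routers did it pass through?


Given: initial TTL = 64, received TTL = 13
Hops = initial TTL - received TTL
Hops = 64 - 13 = 51

51


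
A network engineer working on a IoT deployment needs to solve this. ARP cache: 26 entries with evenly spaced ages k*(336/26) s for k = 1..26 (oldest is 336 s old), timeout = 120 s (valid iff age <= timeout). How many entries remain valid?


Ages are k * 336/26 s for k = 1..26 (spacing = 12.9231 s).
Entry k is valid iff k * 336/26 <= 120 iff k <= 26 * 120 / 336 = 9.2857
n_valid = floor(9.2857) = 9
(n_stale = 26 - 9 = 17)

9


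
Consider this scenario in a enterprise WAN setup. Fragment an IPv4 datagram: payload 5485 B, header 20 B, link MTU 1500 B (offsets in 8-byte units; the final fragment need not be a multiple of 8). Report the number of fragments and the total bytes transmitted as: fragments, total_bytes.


Max data per non-final fragment = floor((MTU - header)/8)*8 = floor((1500 - 20)/8)*8 = floor(1480/8)*8 = 1480 B
Final fragment needs no 8-byte alignment: it can carry up to MTU - header = 1480 B
Non-final fragments needed = ceil((payload - 1480) / 1480) = ceil(4005/1480) = ceil(2.7061) = 3
Number of fragments = 3 + 1 = 4
Fragment sizes (data): 3 * 1480 B + 1045 B (last, 1045 <= 1480 OK)
Total bytes sent = payload + n_frags * header = 5485 + 4*20 = 5485 + 80 = 5565 B

4, 5565


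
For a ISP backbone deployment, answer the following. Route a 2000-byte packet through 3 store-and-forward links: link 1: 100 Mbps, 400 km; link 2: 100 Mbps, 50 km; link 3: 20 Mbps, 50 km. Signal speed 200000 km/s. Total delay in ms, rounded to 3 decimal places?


Packet = 2000 bytes = 16000 bits. Store-and-forward: sum (t_trans + t_prop) per link.
Link 1: t_trans = 16000/(100*10^6) s = 0.1600 ms; t_prop = 400/200000 s = 2.0000 ms; subtotal = 2.1600 ms
Link 2: t_trans = 16000/(100*10^6) s = 0.1600 ms; t_prop = 50/200000 s = 0.2500 ms; subtotal = 0.4100 ms
Link 3: t_trans = 16000/(20*10^6) s = 0.8000 ms; t_prop = 50/200000 s = 0.2500 ms; subtotal = 1.0500 ms
End-to-end = 2.1600 + 0.4100 + 1.0500 = 3.6200 ms -> 3.620 ms (3 dp)

3.620


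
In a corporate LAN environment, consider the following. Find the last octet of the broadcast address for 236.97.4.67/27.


Given: IP = 236.97.4.67, prefix = /27
Host bits = 32 - 27 = 5
Network last octet = 67 AND mask = 64
Host part size = 2^5 - 1 = 31
Broadcast last octet = 64 OR 31 = 95

95


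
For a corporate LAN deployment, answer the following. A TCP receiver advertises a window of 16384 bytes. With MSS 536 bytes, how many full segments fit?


Given: RWND = 16384 bytes, MSS = 536 bytes
Full segments = floor(RWND / MSS)
Full segments = floor(16384 / 536)
Full segments = floor(30.5672) = 30

30


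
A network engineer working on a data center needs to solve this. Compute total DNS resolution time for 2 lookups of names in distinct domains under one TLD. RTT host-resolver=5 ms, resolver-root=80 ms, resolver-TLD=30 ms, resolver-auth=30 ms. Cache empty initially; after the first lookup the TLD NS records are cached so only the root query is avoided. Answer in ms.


Lookup 1 (cold cache): local + root + TLD + auth = 5 + 80 + 30 + 30 = 145 ms
Lookups 2..2 (TLD NS cached -> skip root; new domain -> still ask TLD and auth): local + TLD + auth = 5 + 30 + 30 = 65 ms each
Remaining 1 lookups: 1 * 65 = 65 ms
Total = 145 + 65 = 210 ms

210


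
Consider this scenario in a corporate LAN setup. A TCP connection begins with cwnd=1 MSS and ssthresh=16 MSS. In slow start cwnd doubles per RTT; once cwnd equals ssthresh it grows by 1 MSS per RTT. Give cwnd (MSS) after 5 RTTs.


RTT 0: cwnd = 1 MSS (initial)
RTT 1: cwnd = 2 MSS (slow start, doubled)
RTT 2: cwnd = 4 MSS (slow start, doubled)
RTT 3: cwnd = 8 MSS (slow start, doubled)
RTT 4: cwnd = 16 MSS (slow start, doubled)
RTT 5: cwnd = 17 MSS (congestion avoidance, +1)

17


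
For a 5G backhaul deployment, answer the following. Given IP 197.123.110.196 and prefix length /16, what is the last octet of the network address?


Given: IP = 197.123.110.196, prefix = /16
Subnet mask = 255.255.0.0
Last octet of IP: 196
Last octet of mask: 0
Network last octet = 196 AND 0 = 0

0


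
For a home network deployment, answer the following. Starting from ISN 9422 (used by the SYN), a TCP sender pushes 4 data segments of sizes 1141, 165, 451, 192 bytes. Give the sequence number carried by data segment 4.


The SYN occupies sequence number ISN = 9422, so the first data byte is ISN + 1 = 9423.
SEQ of data segment i = (ISN + 1) + sum of payload sizes of segments 1..i-1.
Segment 1: SEQ = 9423, payload = 1141 bytes
Segment 2: SEQ = 10564, payload = 165 bytes
Segment 3: SEQ = 10729, payload = 451 bytes
Segment 4: SEQ = 11180, payload = 192 bytes
SEQ of segment 4 = 9423 + 1141 + 165 + 451 = 11180

11180


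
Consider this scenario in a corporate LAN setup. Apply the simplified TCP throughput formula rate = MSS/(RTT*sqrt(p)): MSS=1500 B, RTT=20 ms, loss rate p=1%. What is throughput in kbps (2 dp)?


Given: MSS = 1500 bytes, RTT = 20 ms, loss = 1%
RTT in seconds = 20 / 1000 = 0.02
Loss rate = 1% = 0.01
sqrt(loss) = sqrt(0.01) = 0.1
Throughput (bytes/s) = 1500 / (0.02 * 0.1) = 750000.0000
Throughput (kbps) = 750000.0000 * 8 / 1000 = 6000.000000 -> 6000.00 kbps (2 dp)

6000.00


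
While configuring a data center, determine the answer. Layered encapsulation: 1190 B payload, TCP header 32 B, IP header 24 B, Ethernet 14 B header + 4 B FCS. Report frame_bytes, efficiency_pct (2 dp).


TCP segment = 1190 + 32 = 1222 B
IP packet = 1222 + 24 = 1246 B
Ethernet frame = 1246 + 14 + 4 = 1264 B
Efficiency = app / frame = 1190 / 1264 = 0.941456 = 94.1456% -> 94.15% (2 dp)

1264, 94.15


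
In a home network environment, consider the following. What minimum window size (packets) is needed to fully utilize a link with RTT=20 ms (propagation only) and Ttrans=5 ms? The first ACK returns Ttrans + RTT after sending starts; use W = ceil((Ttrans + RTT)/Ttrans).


Given: Ttrans = 5 ms, RTT = 20 ms (= 2 * Tprop, Tprop = 10 ms)
Time until first ACK returns = Ttrans + RTT = 5 + 20 = 25 ms
Need W * Ttrans >= Ttrans + RTT  ->  W >= (Ttrans + RTT) / Ttrans
(Ttrans + RTT) / Ttrans = 25 / 5 = 5
W_min = ceil(5) = 5

5


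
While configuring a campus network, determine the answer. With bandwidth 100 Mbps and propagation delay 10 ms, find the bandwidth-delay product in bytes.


Given: bandwidth = 100 Mbps, delay = 10 ms
BDP in bits = 100 * 10^6 * 10 / 1000
BDP in bits = 1000000
BDP in bytes = 1000000 / 8 = 125000

125000


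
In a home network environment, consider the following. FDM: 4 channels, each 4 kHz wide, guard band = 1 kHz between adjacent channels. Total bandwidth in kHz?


Given: 4 channels, 4 kHz each, guard = 1 kHz
Channel bandwidth = 4 * 4 = 16 kHz
Guard bands = 3 gaps * 1 kHz = 3 kHz
Total = 16 + 3 = 19 kHz

19


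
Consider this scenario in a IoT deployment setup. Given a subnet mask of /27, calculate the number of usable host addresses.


Given: subnet mask /27
Host bits = 32 - 27 = 5
Total addresses = 2^5 = 32
Usable hosts = 32 - 2 (network + broadcast) = 30

30


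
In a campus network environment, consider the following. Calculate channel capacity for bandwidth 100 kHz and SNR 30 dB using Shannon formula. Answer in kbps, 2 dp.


Given: B = 100 kHz, SNR = 30 dB
SNR linear = 10^(30/10) = 1000
1 + SNR = 1001
log2(1001) = 9.9672262588
C = 100 * 1000 * 9.9672262588 = 996722.6259 bps
C = 996.722626 kbps -> 996.72 kbps (2 dp)

996.72


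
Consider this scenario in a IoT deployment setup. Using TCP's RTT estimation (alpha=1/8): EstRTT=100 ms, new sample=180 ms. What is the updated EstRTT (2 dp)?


Given: EstRTT = 100 ms, SampleRTT = 180 ms, alpha = 1/8
New EstRTT = (1 - alpha) * EstRTT + alpha * SampleRTT
(7/8) * 100 = 87.5
(1/8) * 180 = 22.5
New EstRTT = 87.5 + 22.5 = 110 ms -> 110.00 ms (2 dp)

110.00


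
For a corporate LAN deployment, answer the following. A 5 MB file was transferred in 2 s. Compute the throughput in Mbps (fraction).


Given: file = 5 MB, time = 2 s
File in Mb = 5 * 8 = 40 Mb
Throughput = 40 / 2 Mbps
Throughput = 20 Mbps

20


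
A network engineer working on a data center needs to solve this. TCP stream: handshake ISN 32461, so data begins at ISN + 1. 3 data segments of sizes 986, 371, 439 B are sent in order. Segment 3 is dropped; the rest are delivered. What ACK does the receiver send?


SYN uses sequence number 32461; first data byte = ISN + 1 = 32462.
Segment 1: SEQ = 32462, len = 986 B, covers [32462, 33447]
Segment 2: SEQ = 33448, len = 371 B, covers [33448, 33818]
Segment 3: SEQ = 33819, len = 439 B, covers [33819, 34257] [LOST]
In-order data received: bytes [32462, 33818] (segments 1..2).
Segment 3 missing -> gap begins at byte 33819.
Cumulative ACK = next expected in-order byte = 32462 + 986 + 371 = 33819

33819


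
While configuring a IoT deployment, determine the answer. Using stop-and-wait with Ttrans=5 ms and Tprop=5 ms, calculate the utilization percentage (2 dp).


Given: Ttrans = 5 ms, Tprop = 5 ms
RTT = 2 * Tprop = 2 * 5 = 10 ms
U = Ttrans / (Ttrans + RTT)
U = 5 / (5 + 10)
U = 5 / 15 = 0.333333
U% = 33.33%

33.33


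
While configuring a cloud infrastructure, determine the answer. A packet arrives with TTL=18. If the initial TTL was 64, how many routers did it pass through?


Given: initial TTL = 64, received TTL = 18
Hops = initial TTL - received TTL
Hops = 64 - 18 = 46

46


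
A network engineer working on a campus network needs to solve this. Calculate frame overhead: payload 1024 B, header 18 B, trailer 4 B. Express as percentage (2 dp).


Given: payload = 1024 B, header = 18 B, trailer = 4 B
Overhead bytes = header + trailer = 18 + 4 = 22
Total frame = payload + overhead = 1024 + 22 = 1046
Overhead % = 22 / 1046 * 100 = 2.1033% -> 2.10% (2 dp)

2.10


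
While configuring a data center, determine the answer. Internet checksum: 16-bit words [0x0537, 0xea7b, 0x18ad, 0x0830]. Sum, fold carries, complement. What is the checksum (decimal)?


Given words: [0x0537, 0xea7b, 0x18ad, 0x0830]
Step 1: Sum all words
Raw sum = 1335 + 60027 + 6317 + 2096 = 69775
Step 2: Fold carry: (4239 + 1) = 4240
One's complement = ~4240 & 0xFFFF = 61295

61295


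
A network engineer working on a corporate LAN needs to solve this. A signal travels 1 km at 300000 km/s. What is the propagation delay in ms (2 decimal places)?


Given: distance = 1 km, speed = 300000 km/s
Delay = distance / speed = 1 / 300000 seconds
Delay in ms = 1 * 1000 / 300000
Delay = 0.0033 ms
Rounded to 2 dp = 0.00 ms

0.00


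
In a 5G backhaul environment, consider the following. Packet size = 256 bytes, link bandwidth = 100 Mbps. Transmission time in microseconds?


Given: packet = 256 bytes, bandwidth = 100 Mbps
Packet in bits = 256 * 8 = 2048 bits
Bandwidth = 100 * 10^6 = 100000000 bps
Time = 2048 / 100000000 seconds
Time in us = 2048 * 10^6 / 100000000 = 20.48

20.48


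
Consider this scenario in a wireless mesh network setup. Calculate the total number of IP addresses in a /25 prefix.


Given: CIDR prefix /25
Host bits = 32 - 25 = 7
Total addresses = 2^7 = 128

128


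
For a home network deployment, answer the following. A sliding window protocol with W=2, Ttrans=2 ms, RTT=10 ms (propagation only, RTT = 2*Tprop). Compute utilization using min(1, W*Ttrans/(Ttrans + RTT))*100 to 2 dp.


Given: W = 2, Ttrans = 2 ms, RTT = 10 ms (= 2 * Tprop, Tprop = 5 ms)
Cycle time = Ttrans + RTT = 2 + 10 = 12 ms (first packet sent until its ACK returns)
W * Ttrans = 2 * 2 = 4 ms of sending per cycle
W * Ttrans / (Ttrans + RTT) = 4 / 12 = 0.333333
U = min(1, 0.333333) = 0.333333
U% = 33.33%

33.33
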